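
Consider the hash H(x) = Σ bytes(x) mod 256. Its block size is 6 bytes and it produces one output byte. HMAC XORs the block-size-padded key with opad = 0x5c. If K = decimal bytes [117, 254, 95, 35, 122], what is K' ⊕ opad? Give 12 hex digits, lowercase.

29a2037f265c

Key decimal bytes [117, 254, 95, 35, 122] = 75 fe 5f 23 7a is 5 bytes ≤ B = 6; zero-pad to 6 bytes: K' = 75 fe 5f 23 7a 00.
XOR each byte with 0x5c: 75⊕5c=29, fe⊕5c=a2, 5f⊕5c=03, 23⊕5c=7f, 7a⊕5c=26, 00⊕5c=5c.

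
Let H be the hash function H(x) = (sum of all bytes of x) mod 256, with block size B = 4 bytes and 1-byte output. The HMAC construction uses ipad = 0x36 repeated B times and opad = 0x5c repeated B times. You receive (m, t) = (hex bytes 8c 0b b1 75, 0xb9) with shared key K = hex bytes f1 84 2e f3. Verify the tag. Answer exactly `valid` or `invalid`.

valid

Key hex bytes f1 84 2e f3 is exactly B = 4 bytes: K' = f1 84 2e f3.
K' ⊕ ipad = c7 b2 18 c5; K' ⊕ opad = ad d8 72 af.
Inner hash: sum = 199+178+24+197+140+11+177+117 = 1043; mod 256 = 19 → 13.
Outer hash (recomputed tag): sum = 173+216+114+175+19 = 697; mod 256 = 185 → b9.
Recomputed tag = b9; claimed = b9 → match.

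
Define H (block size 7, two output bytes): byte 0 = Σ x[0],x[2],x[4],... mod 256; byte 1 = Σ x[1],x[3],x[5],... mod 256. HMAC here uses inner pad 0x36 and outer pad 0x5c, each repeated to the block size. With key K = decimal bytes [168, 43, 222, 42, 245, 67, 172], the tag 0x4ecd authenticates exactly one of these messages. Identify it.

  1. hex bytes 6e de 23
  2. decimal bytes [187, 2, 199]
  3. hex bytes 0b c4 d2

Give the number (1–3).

Key decimal bytes [168, 43, 222, 42, 245, 67, 172] = a8 2b de 2a f5 43 ac is exactly B = 7 bytes: K' = a8 2b de 2a f5 43 ac.
K' ⊕ ipad = 9e 1d e8 1c c3 75 9a; K' ⊕ opad = f4 77 82 76 a9 1f f0.
m1: inner = H(9e 1d e8 1c c3 75 9a 6e de 23) = c1 3f; tag = H(f4 77 82 76 a9 1f f0 c1 3f) = 4ecd ← matches
m2: inner = H(9e 1d e8 1c c3 75 9a bb 02 c7) = e5 30; tag = H(f4 77 82 76 a9 1f f0 e5 30) = 3ff1
m3: inner = H(9e 1d e8 1c c3 75 9a 0b c4 d2) = a7 8b; tag = H(f4 77 82 76 a9 1f f0 a7 8b) = 9ab3

1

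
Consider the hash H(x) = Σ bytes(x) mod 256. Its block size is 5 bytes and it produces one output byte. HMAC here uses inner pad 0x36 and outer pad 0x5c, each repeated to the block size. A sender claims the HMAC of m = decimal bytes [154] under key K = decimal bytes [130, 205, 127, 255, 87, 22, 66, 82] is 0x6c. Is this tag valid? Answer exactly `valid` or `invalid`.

Key decimal bytes [130, 205, 127, 255, 87, 22, 66, 82] = 82 cd 7f ff 57 16 42 52 is 8 bytes > B = 5, so hash it first: H(key) = ce, then zero-pad to 5 bytes: K' = ce 00 00 00 00.
K' ⊕ ipad = f8 36 36 36 36; K' ⊕ opad = 92 5c 5c 5c 5c.
Inner hash: sum = 248+54+54+54+54+154 = 618; mod 256 = 106 → 6a.
Outer hash (recomputed tag): sum = 146+92+92+92+92+106 = 620; mod 256 = 108 → 6c.
Recomputed tag = 6c; claimed = 6c → match.

valid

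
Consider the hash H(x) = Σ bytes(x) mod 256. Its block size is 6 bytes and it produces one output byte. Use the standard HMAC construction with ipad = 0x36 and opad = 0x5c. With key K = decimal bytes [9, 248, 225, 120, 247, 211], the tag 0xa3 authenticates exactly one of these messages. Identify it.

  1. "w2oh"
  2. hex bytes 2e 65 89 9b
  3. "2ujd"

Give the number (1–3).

Key decimal bytes [9, 248, 225, 120, 247, 211] = 09 f8 e1 78 f7 d3 is exactly B = 6 bytes: K' = 09 f8 e1 78 f7 d3.
K' ⊕ ipad = 3f ce d7 4e c1 e5; K' ⊕ opad = 55 a4 bd 24 ab 8f.
m1: inner = H(3f ce d7 4e c1 e5 77 32 6f 68) = 58; tag = H(55 a4 bd 24 ab 8f 58) = 6c
m2: inner = H(3f ce d7 4e c1 e5 2e 65 89 9b) = 8f; tag = H(55 a4 bd 24 ab 8f 8f) = a3 ← matches
m3: inner = H(3f ce d7 4e c1 e5 32 75 6a 64) = 4d; tag = H(55 a4 bd 24 ab 8f 4d) = 61

2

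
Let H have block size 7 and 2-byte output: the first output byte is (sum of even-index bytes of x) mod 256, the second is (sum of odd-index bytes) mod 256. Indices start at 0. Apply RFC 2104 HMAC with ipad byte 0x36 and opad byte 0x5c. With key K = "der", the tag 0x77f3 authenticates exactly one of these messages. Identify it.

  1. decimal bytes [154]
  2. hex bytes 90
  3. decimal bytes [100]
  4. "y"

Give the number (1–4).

Key "der" = 64 65 72 is 3 bytes ≤ B = 7; zero-pad to 7 bytes: K' = 64 65 72 00 00 00 00.
K' ⊕ ipad = 52 53 44 36 36 36 36; K' ⊕ opad = 38 39 2e 5c 5c 5c 5c.
m1: inner = H(52 53 44 36 36 36 36 9a) = 02 59; tag = H(38 39 2e 5c 5c 5c 5c 02 59) = 77f3 ← matches
m2: inner = H(52 53 44 36 36 36 36 90) = 02 4f; tag = H(38 39 2e 5c 5c 5c 5c 02 4f) = 6df3
m3: inner = H(52 53 44 36 36 36 36 64) = 02 23; tag = H(38 39 2e 5c 5c 5c 5c 02 23) = 41f3
m4: inner = H(52 53 44 36 36 36 36 79) = 02 38; tag = H(38 39 2e 5c 5c 5c 5c 02 38) = 56f3

1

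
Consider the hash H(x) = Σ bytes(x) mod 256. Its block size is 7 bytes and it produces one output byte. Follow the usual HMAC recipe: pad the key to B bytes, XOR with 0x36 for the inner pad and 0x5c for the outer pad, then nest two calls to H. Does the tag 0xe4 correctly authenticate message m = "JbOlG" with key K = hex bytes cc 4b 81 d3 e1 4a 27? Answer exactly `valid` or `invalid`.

invalid

Key hex bytes cc 4b 81 d3 e1 4a 27 is exactly B = 7 bytes: K' = cc 4b 81 d3 e1 4a 27.
K' ⊕ ipad = fa 7d b7 e5 d7 7c 11; K' ⊕ opad = 90 17 dd 8f bd 16 7b.
Inner hash: sum = 250+125+183+229+215+124+17+74+98+79+108+71 = 1573; mod 256 = 37 → 25.
Outer hash (recomputed tag): sum = 144+23+221+143+189+22+123+37 = 902; mod 256 = 134 → 86.
Recomputed tag = 86; claimed = e4 → mismatch.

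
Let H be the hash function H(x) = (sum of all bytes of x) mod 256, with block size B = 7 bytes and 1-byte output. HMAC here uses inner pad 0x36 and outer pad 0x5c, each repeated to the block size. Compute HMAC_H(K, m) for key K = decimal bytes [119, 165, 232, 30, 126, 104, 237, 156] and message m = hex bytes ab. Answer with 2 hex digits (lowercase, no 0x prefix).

Key decimal bytes [119, 165, 232, 30, 126, 104, 237, 156] = 77 a5 e8 1e 7e 68 ed 9c is 8 bytes > B = 7, so hash it first: H(key) = 91, then zero-pad to 7 bytes: K' = 91 00 00 00 00 00 00.
K' ⊕ ipad = a7 36 36 36 36 36 36.  K' ⊕ opad = cd 5c 5c 5c 5c 5c 5c.
Inner input = (K'⊕ipad) ∥ m = a7 36 36 36 36 36 36 ∥ ab.
Inner hash: sum = 167+54+54+54+54+54+54+171 = 662; mod 256 = 150 → 96.
Outer input = (K'⊕opad) ∥ inner = cd 5c 5c 5c 5c 5c 5c ∥ 96.
Outer hash (tag): sum = 205+92+92+92+92+92+92+150 = 907; mod 256 = 139 → 8b.

8b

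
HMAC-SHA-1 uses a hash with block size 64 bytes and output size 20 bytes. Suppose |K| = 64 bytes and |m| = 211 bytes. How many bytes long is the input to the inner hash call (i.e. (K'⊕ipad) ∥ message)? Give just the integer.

275

Key is 64 ≤ 64 bytes, zero-padded: |K'| = 64.
Inner input = (K'⊕ipad) ∥ m → 64 + 211 = 275 bytes.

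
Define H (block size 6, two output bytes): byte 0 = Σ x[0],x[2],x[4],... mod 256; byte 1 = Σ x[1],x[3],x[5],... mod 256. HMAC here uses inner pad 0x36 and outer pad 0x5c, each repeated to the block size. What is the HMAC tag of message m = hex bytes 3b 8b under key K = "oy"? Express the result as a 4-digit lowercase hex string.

eb23

Key "oy" = 6f 79 is 2 bytes ≤ B = 6; zero-pad to 6 bytes: K' = 6f 79 00 00 00 00.
K' ⊕ ipad = 59 4f 36 36 36 36.  K' ⊕ opad = 33 25 5c 5c 5c 5c.
Inner input = (K'⊕ipad) ∥ m = 59 4f 36 36 36 36 ∥ 3b 8b.
Inner hash: even-index sum = 256 mod 256 = 0; odd-index sum = 326 mod 256 = 70 → 00 46.
Outer input = (K'⊕opad) ∥ inner = 33 25 5c 5c 5c 5c ∥ 00 46.
Outer hash (tag): even-index sum = 235 mod 256 = 235; odd-index sum = 291 mod 256 = 35 → eb 23.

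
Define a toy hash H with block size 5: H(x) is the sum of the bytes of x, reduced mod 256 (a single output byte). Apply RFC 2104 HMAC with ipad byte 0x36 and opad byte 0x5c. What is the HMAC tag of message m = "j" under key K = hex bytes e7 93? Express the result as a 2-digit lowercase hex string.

Key hex bytes e7 93 is 2 bytes ≤ B = 5; zero-pad to 5 bytes: K' = e7 93 00 00 00.
K' ⊕ ipad = d1 a5 36 36 36.  K' ⊕ opad = bb cf 5c 5c 5c.
Inner input = (K'⊕ipad) ∥ m = d1 a5 36 36 36 ∥ 6a.
Inner hash: sum = 209+165+54+54+54+106 = 642; mod 256 = 130 → 82.
Outer input = (K'⊕opad) ∥ inner = bb cf 5c 5c 5c ∥ 82.
Outer hash (tag): sum = 187+207+92+92+92+130 = 800; mod 256 = 32 → 20.

20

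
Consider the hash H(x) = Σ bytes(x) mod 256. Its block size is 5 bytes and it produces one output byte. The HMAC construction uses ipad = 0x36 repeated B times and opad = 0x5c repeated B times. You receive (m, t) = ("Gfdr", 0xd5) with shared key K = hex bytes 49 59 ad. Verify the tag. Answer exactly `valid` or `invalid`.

invalid

Key hex bytes 49 59 ad is 3 bytes ≤ B = 5; zero-pad to 5 bytes: K' = 49 59 ad 00 00.
K' ⊕ ipad = 7f 6f 9b 36 36; K' ⊕ opad = 15 05 f1 5c 5c.
Inner hash: sum = 127+111+155+54+54+71+102+100+114 = 888; mod 256 = 120 → 78.
Outer hash (recomputed tag): sum = 21+5+241+92+92+120 = 571; mod 256 = 59 → 3b.
Recomputed tag = 3b; claimed = d5 → mismatch.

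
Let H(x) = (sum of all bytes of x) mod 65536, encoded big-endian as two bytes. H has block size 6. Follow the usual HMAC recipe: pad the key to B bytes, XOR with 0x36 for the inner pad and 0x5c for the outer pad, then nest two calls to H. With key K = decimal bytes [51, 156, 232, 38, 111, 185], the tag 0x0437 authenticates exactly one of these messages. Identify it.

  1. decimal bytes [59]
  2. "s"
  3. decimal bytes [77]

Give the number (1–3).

1

Key decimal bytes [51, 156, 232, 38, 111, 185] = 33 9c e8 26 6f b9 is exactly B = 6 bytes: K' = 33 9c e8 26 6f b9.
K' ⊕ ipad = 05 aa de 10 59 8f; K' ⊕ opad = 6f c0 b4 7a 33 e5.
m1: inner = H(05 aa de 10 59 8f 3b) = 02 c0; tag = H(6f c0 b4 7a 33 e5 02 c0) = 0437 ← matches
m2: inner = H(05 aa de 10 59 8f 73) = 02 f8; tag = H(6f c0 b4 7a 33 e5 02 f8) = 046f
m3: inner = H(05 aa de 10 59 8f 4d) = 02 d2; tag = H(6f c0 b4 7a 33 e5 02 d2) = 0449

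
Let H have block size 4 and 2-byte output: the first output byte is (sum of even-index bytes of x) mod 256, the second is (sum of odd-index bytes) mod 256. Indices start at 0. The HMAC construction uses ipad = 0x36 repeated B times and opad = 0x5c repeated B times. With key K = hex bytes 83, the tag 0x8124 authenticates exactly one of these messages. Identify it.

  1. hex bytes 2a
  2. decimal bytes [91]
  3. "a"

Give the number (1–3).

Key hex bytes 83 is 1 byte ≤ B = 4; zero-pad to 4 bytes: K' = 83 00 00 00.
K' ⊕ ipad = b5 36 36 36; K' ⊕ opad = df 5c 5c 5c.
m1: inner = H(b5 36 36 36 2a) = 15 6c; tag = H(df 5c 5c 5c 15 6c) = 5024
m2: inner = H(b5 36 36 36 5b) = 46 6c; tag = H(df 5c 5c 5c 46 6c) = 8124 ← matches
m3: inner = H(b5 36 36 36 61) = 4c 6c; tag = H(df 5c 5c 5c 4c 6c) = 8724

2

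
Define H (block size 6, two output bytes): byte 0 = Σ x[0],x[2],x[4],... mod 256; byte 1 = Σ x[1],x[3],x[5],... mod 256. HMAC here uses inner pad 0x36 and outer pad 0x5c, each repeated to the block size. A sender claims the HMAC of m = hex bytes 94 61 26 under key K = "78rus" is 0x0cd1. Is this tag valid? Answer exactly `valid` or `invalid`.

valid

Key "78rus" = 37 38 72 75 73 is 5 bytes ≤ B = 6; zero-pad to 6 bytes: K' = 37 38 72 75 73 00.
K' ⊕ ipad = 01 0e 44 43 45 36; K' ⊕ opad = 6b 64 2e 29 2f 5c.
Inner hash: even-index sum = 324 mod 256 = 68; odd-index sum = 232 mod 256 = 232 → 44 e8.
Outer hash (recomputed tag): even-index sum = 268 mod 256 = 12; odd-index sum = 465 mod 256 = 209 → 0c d1.
Recomputed tag = 0cd1; claimed = 0cd1 → match.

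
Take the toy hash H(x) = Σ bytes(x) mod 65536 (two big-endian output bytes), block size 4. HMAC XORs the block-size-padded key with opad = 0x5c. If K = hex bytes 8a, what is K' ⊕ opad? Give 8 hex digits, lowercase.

Key hex bytes 8a is 1 byte ≤ B = 4; zero-pad to 4 bytes: K' = 8a 00 00 00.
XOR each byte with 0x5c: 8a⊕5c=d6, 00⊕5c=5c, 00⊕5c=5c, 00⊕5c=5c.

d65c5c5c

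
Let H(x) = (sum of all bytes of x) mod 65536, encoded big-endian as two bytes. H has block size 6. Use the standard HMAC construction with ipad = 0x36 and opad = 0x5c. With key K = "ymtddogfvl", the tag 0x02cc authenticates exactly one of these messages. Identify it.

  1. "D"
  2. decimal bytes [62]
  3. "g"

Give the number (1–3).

3

Key "ymtddogfvl" = 79 6d 74 64 64 6f 67 66 76 6c is 10 bytes > B = 6, so hash it first: H(key) = 04 40, then zero-pad to 6 bytes: K' = 04 40 00 00 00 00.
K' ⊕ ipad = 32 76 36 36 36 36; K' ⊕ opad = 58 1c 5c 5c 5c 5c.
m1: inner = H(32 76 36 36 36 36 44) = 01 c4; tag = H(58 1c 5c 5c 5c 5c 01 c4) = 02a9
m2: inner = H(32 76 36 36 36 36 3e) = 01 be; tag = H(58 1c 5c 5c 5c 5c 01 be) = 02a3
m3: inner = H(32 76 36 36 36 36 67) = 01 e7; tag = H(58 1c 5c 5c 5c 5c 01 e7) = 02cc ← matches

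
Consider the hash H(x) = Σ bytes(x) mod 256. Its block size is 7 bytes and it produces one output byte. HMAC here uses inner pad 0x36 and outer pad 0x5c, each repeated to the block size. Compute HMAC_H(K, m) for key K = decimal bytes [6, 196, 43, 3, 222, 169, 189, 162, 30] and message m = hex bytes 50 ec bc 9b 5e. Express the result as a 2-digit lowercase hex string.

Key decimal bytes [6, 196, 43, 3, 222, 169, 189, 162, 30] = 06 c4 2b 03 de a9 bd a2 1e is 9 bytes > B = 7, so hash it first: H(key) = fc, then zero-pad to 7 bytes: K' = fc 00 00 00 00 00 00.
K' ⊕ ipad = ca 36 36 36 36 36 36.  K' ⊕ opad = a0 5c 5c 5c 5c 5c 5c.
Inner input = (K'⊕ipad) ∥ m = ca 36 36 36 36 36 36 ∥ 50 ec bc 9b 5e.
Inner hash: sum = 202+54+54+54+54+54+54+80+236+188+155+94 = 1279; mod 256 = 255 → ff.
Outer input = (K'⊕opad) ∥ inner = a0 5c 5c 5c 5c 5c 5c ∥ ff.
Outer hash (tag): sum = 160+92+92+92+92+92+92+255 = 967; mod 256 = 199 → c7.

c7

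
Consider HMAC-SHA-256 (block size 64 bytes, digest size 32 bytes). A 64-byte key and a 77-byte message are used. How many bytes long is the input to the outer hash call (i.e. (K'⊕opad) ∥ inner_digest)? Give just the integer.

96

Key is 64 ≤ 64 bytes, zero-padded: |K'| = 64.
Outer input = (K'⊕opad) ∥ H(inner) → 64 + 32 = 96 bytes.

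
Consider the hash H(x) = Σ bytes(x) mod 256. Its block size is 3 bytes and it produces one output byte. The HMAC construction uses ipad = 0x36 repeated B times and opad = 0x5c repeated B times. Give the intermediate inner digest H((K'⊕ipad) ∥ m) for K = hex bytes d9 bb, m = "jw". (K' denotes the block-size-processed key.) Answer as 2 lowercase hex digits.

93

Key hex bytes d9 bb is 2 bytes ≤ B = 3; zero-pad to 3 bytes: K' = d9 bb 00.
K' ⊕ ipad = ef 8d 36.
Inner input = ef 8d 36 ∥ 6a 77.
Inner hash: sum = 239+141+54+106+119 = 659; mod 256 = 147 → 93.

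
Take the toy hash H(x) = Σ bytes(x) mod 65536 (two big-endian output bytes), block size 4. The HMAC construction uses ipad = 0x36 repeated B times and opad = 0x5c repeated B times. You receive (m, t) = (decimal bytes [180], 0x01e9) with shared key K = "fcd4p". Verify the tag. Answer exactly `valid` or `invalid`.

Key "fcd4p" = 66 63 64 34 70 is 5 bytes > B = 4, so hash it first: H(key) = 01 d1, then zero-pad to 4 bytes: K' = 01 d1 00 00.
K' ⊕ ipad = 37 e7 36 36; K' ⊕ opad = 5d 8d 5c 5c.
Inner hash: sum = 55+231+54+54+180 = 574 → 02 3e.
Outer hash (recomputed tag): sum = 93+141+92+92+2+62 = 482 → 01 e2.
Recomputed tag = 01e2; claimed = 01e9 → mismatch.

invalid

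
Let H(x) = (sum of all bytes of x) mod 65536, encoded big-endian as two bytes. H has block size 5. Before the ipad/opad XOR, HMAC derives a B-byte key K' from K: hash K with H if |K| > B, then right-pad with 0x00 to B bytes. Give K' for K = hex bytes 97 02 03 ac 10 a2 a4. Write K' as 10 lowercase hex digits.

|K| = 7 > B = 5, so first hash the key.
H(K): sum = 151+2+3+172+16+162+164 = 670 → 02 9e.
Zero-pad H(K) = 02 9e to 5 bytes: K' = 02 9e 00 00 00.

029e000000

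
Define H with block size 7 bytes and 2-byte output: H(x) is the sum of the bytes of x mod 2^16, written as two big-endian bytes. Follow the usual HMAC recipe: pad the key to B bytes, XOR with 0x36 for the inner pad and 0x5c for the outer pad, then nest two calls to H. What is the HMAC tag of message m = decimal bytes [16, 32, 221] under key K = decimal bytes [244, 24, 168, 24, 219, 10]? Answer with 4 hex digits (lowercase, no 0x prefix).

Key decimal bytes [244, 24, 168, 24, 219, 10] = f4 18 a8 18 db 0a is 6 bytes ≤ B = 7; zero-pad to 7 bytes: K' = f4 18 a8 18 db 0a 00.
K' ⊕ ipad = c2 2e 9e 2e ed 3c 36.  K' ⊕ opad = a8 44 f4 44 87 56 5c.
Inner input = (K'⊕ipad) ∥ m = c2 2e 9e 2e ed 3c 36 ∥ 10 20 dd.
Inner hash: sum = 194+46+158+46+237+60+54+16+32+221 = 1064 → 04 28.
Outer input = (K'⊕opad) ∥ inner = a8 44 f4 44 87 56 5c ∥ 04 28.
Outer hash (tag): sum = 168+68+244+68+135+86+92+4+40 = 905 → 03 89.

0389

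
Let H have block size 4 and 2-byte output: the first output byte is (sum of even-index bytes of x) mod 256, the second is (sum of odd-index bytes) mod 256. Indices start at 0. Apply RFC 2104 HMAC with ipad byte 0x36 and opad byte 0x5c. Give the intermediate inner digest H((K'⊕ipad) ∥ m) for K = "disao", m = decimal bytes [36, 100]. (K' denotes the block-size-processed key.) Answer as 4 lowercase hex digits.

Key "disao" = 64 69 73 61 6f is 5 bytes > B = 4, so hash it first: H(key) = 46 ca, then zero-pad to 4 bytes: K' = 46 ca 00 00.
K' ⊕ ipad = 70 fc 36 36.
Inner input = 70 fc 36 36 ∥ 24 64.
Inner hash: even-index sum = 202 mod 256 = 202; odd-index sum = 406 mod 256 = 150 → ca 96.

ca96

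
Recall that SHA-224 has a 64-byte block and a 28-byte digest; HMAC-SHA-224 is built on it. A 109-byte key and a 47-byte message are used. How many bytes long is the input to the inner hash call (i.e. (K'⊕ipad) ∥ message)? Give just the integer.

111

Key is 109 > 64 bytes, so it is hashed to 28 bytes then zero-padded to 64: |K'| = 64.
Inner input = (K'⊕ipad) ∥ m → 64 + 47 = 111 bytes.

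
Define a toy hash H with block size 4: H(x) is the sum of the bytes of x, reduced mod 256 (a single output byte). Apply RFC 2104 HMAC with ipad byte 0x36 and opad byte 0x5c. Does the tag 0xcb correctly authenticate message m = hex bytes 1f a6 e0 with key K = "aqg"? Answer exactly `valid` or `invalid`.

Key "aqg" = 61 71 67 is 3 bytes ≤ B = 4; zero-pad to 4 bytes: K' = 61 71 67 00.
K' ⊕ ipad = 57 47 51 36; K' ⊕ opad = 3d 2d 3b 5c.
Inner hash: sum = 87+71+81+54+31+166+224 = 714; mod 256 = 202 → ca.
Outer hash (recomputed tag): sum = 61+45+59+92+202 = 459; mod 256 = 203 → cb.
Recomputed tag = cb; claimed = cb → match.

valid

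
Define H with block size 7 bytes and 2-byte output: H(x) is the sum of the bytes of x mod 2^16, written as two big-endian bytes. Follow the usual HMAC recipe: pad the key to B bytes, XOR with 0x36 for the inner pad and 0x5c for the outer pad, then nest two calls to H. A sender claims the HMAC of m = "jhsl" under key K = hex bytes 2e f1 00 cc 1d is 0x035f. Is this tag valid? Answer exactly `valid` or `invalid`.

valid

Key hex bytes 2e f1 00 cc 1d is 5 bytes ≤ B = 7; zero-pad to 7 bytes: K' = 2e f1 00 cc 1d 00 00.
K' ⊕ ipad = 18 c7 36 fa 2b 36 36; K' ⊕ opad = 72 ad 5c 90 41 5c 5c.
Inner hash: sum = 24+199+54+250+43+54+54+106+104+115+108 = 1111 → 04 57.
Outer hash (recomputed tag): sum = 114+173+92+144+65+92+92+4+87 = 863 → 03 5f.
Recomputed tag = 035f; claimed = 035f → match.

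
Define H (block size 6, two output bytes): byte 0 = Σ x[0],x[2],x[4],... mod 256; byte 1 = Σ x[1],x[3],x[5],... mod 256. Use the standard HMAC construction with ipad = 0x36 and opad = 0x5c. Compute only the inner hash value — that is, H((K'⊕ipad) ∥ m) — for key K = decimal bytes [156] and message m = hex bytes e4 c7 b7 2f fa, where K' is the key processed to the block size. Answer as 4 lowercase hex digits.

Key decimal bytes [156] = 9c is 1 byte ≤ B = 6; zero-pad to 6 bytes: K' = 9c 00 00 00 00 00.
K' ⊕ ipad = aa 36 36 36 36 36.
Inner input = aa 36 36 36 36 36 ∥ e4 c7 b7 2f fa.
Inner hash: even-index sum = 939 mod 256 = 171; odd-index sum = 408 mod 256 = 152 → ab 98.

ab98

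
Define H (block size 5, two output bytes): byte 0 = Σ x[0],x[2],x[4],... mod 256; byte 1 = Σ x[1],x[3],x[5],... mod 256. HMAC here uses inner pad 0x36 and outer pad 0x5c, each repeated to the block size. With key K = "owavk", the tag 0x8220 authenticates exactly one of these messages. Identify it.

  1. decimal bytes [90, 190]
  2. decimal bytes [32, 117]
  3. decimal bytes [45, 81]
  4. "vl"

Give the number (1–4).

1

Key "owavk" = 6f 77 61 76 6b is exactly B = 5 bytes: K' = 6f 77 61 76 6b.
K' ⊕ ipad = 59 41 57 40 5d; K' ⊕ opad = 33 2b 3d 2a 37.
m1: inner = H(59 41 57 40 5d 5a be) = cb db; tag = H(33 2b 3d 2a 37 cb db) = 8220 ← matches
m2: inner = H(59 41 57 40 5d 20 75) = 82 a1; tag = H(33 2b 3d 2a 37 82 a1) = 48d7
m3: inner = H(59 41 57 40 5d 2d 51) = 5e ae; tag = H(33 2b 3d 2a 37 5e ae) = 55b3
m4: inner = H(59 41 57 40 5d 76 6c) = 79 f7; tag = H(33 2b 3d 2a 37 79 f7) = 9ece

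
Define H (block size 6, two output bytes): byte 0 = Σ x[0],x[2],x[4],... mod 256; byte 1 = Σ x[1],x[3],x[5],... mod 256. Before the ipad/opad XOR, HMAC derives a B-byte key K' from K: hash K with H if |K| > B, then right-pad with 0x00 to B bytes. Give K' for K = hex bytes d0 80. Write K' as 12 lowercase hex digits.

d08000000000

Key hex bytes d0 80 is 2 bytes ≤ B = 6; zero-pad to 6 bytes: K' = d0 80 00 00 00 00.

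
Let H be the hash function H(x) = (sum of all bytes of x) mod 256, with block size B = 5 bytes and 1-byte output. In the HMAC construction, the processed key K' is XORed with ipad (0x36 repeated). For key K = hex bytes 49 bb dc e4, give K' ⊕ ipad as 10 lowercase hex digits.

7f8dead236

Key hex bytes 49 bb dc e4 is 4 bytes ≤ B = 5; zero-pad to 5 bytes: K' = 49 bb dc e4 00.
XOR each byte with 0x36: 49⊕36=7f, bb⊕36=8d, dc⊕36=ea, e4⊕36=d2, 00⊕36=36.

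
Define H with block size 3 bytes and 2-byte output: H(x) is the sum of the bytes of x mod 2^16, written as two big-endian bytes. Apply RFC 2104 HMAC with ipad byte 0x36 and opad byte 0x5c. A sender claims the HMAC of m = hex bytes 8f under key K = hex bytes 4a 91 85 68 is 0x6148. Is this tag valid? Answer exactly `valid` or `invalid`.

invalid

Key hex bytes 4a 91 85 68 is 4 bytes > B = 3, so hash it first: H(key) = 01 c8, then zero-pad to 3 bytes: K' = 01 c8 00.
K' ⊕ ipad = 37 fe 36; K' ⊕ opad = 5d 94 5c.
Inner hash: sum = 55+254+54+143 = 506 → 01 fa.
Outer hash (recomputed tag): sum = 93+148+92+1+250 = 584 → 02 48.
Recomputed tag = 0248; claimed = 6148 → mismatch.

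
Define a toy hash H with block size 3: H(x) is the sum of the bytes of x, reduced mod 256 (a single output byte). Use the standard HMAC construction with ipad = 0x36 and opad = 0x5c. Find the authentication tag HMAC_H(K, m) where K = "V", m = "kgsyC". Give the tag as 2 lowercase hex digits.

Key "V" = 56 is 1 byte ≤ B = 3; zero-pad to 3 bytes: K' = 56 00 00.
K' ⊕ ipad = 60 36 36.  K' ⊕ opad = 0a 5c 5c.
Inner input = (K'⊕ipad) ∥ m = 60 36 36 ∥ 6b 67 73 79 43.
Inner hash: sum = 96+54+54+107+103+115+121+67 = 717; mod 256 = 205 → cd.
Outer input = (K'⊕opad) ∥ inner = 0a 5c 5c ∥ cd.
Outer hash (tag): sum = 10+92+92+205 = 399; mod 256 = 143 → 8f.

8f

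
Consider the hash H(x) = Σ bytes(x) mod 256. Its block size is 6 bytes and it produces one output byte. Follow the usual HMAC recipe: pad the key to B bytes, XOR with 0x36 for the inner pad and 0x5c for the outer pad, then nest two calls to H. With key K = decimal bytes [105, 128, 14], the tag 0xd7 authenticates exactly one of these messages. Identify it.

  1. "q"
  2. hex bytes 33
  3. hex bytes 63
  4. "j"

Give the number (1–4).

1

Key decimal bytes [105, 128, 14] = 69 80 0e is 3 bytes ≤ B = 6; zero-pad to 6 bytes: K' = 69 80 0e 00 00 00.
K' ⊕ ipad = 5f b6 38 36 36 36; K' ⊕ opad = 35 dc 52 5c 5c 5c.
m1: inner = H(5f b6 38 36 36 36 71) = 60; tag = H(35 dc 52 5c 5c 5c 60) = d7 ← matches
m2: inner = H(5f b6 38 36 36 36 33) = 22; tag = H(35 dc 52 5c 5c 5c 22) = 99
m3: inner = H(5f b6 38 36 36 36 63) = 52; tag = H(35 dc 52 5c 5c 5c 52) = c9
m4: inner = H(5f b6 38 36 36 36 6a) = 59; tag = H(35 dc 52 5c 5c 5c 59) = d0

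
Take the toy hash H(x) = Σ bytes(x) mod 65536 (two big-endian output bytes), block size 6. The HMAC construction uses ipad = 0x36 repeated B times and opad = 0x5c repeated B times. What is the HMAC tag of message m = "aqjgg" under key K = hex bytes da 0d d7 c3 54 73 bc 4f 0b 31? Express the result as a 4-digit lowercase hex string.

036b

Key hex bytes da 0d d7 c3 54 73 bc 4f 0b 31 is 10 bytes > B = 6, so hash it first: H(key) = 04 8f, then zero-pad to 6 bytes: K' = 04 8f 00 00 00 00.
K' ⊕ ipad = 32 b9 36 36 36 36.  K' ⊕ opad = 58 d3 5c 5c 5c 5c.
Inner input = (K'⊕ipad) ∥ m = 32 b9 36 36 36 36 ∥ 61 71 6a 67 67.
Inner hash: sum = 50+185+54+54+54+54+97+113+106+103+103 = 973 → 03 cd.
Outer input = (K'⊕opad) ∥ inner = 58 d3 5c 5c 5c 5c ∥ 03 cd.
Outer hash (tag): sum = 88+211+92+92+92+92+3+205 = 875 → 03 6b.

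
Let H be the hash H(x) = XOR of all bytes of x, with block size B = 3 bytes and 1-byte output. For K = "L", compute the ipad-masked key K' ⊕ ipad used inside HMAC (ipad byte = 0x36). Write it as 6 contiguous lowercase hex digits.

7a3636

Key "L" = 4c is 1 byte ≤ B = 3; zero-pad to 3 bytes: K' = 4c 00 00.
XOR each byte with 0x36: 4c⊕36=7a, 00⊕36=36, 00⊕36=36.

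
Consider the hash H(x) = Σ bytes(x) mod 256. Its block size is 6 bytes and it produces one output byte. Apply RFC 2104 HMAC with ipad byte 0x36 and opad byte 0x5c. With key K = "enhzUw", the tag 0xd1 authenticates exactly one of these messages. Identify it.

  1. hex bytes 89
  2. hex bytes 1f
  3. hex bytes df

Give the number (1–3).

Key "enhzUw" = 65 6e 68 7a 55 77 is exactly B = 6 bytes: K' = 65 6e 68 7a 55 77.
K' ⊕ ipad = 53 58 5e 4c 63 41; K' ⊕ opad = 39 32 34 26 09 2b.
m1: inner = H(53 58 5e 4c 63 41 89) = 82; tag = H(39 32 34 26 09 2b 82) = 7b
m2: inner = H(53 58 5e 4c 63 41 1f) = 18; tag = H(39 32 34 26 09 2b 18) = 11
m3: inner = H(53 58 5e 4c 63 41 df) = d8; tag = H(39 32 34 26 09 2b d8) = d1 ← matches

3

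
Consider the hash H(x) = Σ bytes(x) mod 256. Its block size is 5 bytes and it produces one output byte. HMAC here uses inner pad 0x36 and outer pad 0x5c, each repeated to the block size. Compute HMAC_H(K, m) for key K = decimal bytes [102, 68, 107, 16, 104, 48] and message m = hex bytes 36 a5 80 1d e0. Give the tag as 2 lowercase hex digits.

0c

Key decimal bytes [102, 68, 107, 16, 104, 48] = 66 44 6b 10 68 30 is 6 bytes > B = 5, so hash it first: H(key) = bd, then zero-pad to 5 bytes: K' = bd 00 00 00 00.
K' ⊕ ipad = 8b 36 36 36 36.  K' ⊕ opad = e1 5c 5c 5c 5c.
Inner input = (K'⊕ipad) ∥ m = 8b 36 36 36 36 ∥ 36 a5 80 1d e0.
Inner hash: sum = 139+54+54+54+54+54+165+128+29+224 = 955; mod 256 = 187 → bb.
Outer input = (K'⊕opad) ∥ inner = e1 5c 5c 5c 5c ∥ bb.
Outer hash (tag): sum = 225+92+92+92+92+187 = 780; mod 256 = 12 → 0c.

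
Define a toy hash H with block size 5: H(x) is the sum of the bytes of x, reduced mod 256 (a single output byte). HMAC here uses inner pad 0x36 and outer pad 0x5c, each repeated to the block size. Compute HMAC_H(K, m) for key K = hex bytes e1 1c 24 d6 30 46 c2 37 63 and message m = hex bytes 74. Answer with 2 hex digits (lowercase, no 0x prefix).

Key hex bytes e1 1c 24 d6 30 46 c2 37 63 is 9 bytes > B = 5, so hash it first: H(key) = c9, then zero-pad to 5 bytes: K' = c9 00 00 00 00.
K' ⊕ ipad = ff 36 36 36 36.  K' ⊕ opad = 95 5c 5c 5c 5c.
Inner input = (K'⊕ipad) ∥ m = ff 36 36 36 36 ∥ 74.
Inner hash: sum = 255+54+54+54+54+116 = 587; mod 256 = 75 → 4b.
Outer input = (K'⊕opad) ∥ inner = 95 5c 5c 5c 5c ∥ 4b.
Outer hash (tag): sum = 149+92+92+92+92+75 = 592; mod 256 = 80 → 50.

50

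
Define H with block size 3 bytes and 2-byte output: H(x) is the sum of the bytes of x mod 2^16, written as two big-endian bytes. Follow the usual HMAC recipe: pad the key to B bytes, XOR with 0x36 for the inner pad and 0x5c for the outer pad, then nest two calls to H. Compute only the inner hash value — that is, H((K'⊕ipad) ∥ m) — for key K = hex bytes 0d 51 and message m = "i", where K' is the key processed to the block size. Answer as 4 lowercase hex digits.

0141

Key hex bytes 0d 51 is 2 bytes ≤ B = 3; zero-pad to 3 bytes: K' = 0d 51 00.
K' ⊕ ipad = 3b 67 36.
Inner input = 3b 67 36 ∥ 69.
Inner hash: sum = 59+103+54+105 = 321 → 01 41.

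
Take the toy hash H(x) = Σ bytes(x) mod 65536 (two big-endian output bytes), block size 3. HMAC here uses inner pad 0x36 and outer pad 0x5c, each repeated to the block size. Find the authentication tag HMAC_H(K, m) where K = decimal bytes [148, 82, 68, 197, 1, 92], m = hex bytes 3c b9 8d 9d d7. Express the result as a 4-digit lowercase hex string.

Key decimal bytes [148, 82, 68, 197, 1, 92] = 94 52 44 c5 01 5c is 6 bytes > B = 3, so hash it first: H(key) = 02 4c, then zero-pad to 3 bytes: K' = 02 4c 00.
K' ⊕ ipad = 34 7a 36.  K' ⊕ opad = 5e 10 5c.
Inner input = (K'⊕ipad) ∥ m = 34 7a 36 ∥ 3c b9 8d 9d d7.
Inner hash: sum = 52+122+54+60+185+141+157+215 = 986 → 03 da.
Outer input = (K'⊕opad) ∥ inner = 5e 10 5c ∥ 03 da.
Outer hash (tag): sum = 94+16+92+3+218 = 423 → 01 a7.

01a7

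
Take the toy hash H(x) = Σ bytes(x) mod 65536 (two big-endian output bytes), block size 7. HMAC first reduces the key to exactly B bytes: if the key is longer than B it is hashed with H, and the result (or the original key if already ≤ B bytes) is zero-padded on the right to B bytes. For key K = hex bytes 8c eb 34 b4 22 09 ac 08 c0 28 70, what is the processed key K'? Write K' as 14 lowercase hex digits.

|K| = 11 > B = 7, so first hash the key.
H(K): sum = 140+235+52+180+34+9+172+8+192+40+112 = 1174 → 04 96.
Zero-pad H(K) = 04 96 to 7 bytes: K' = 04 96 00 00 00 00 00.

04960000000000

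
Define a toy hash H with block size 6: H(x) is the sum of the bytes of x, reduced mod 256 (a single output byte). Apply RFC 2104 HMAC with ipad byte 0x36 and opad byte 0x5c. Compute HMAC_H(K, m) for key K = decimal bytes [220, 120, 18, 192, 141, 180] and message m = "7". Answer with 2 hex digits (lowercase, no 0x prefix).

Key decimal bytes [220, 120, 18, 192, 141, 180] = dc 78 12 c0 8d b4 is exactly B = 6 bytes: K' = dc 78 12 c0 8d b4.
K' ⊕ ipad = ea 4e 24 f6 bb 82.  K' ⊕ opad = 80 24 4e 9c d1 e8.
Inner input = (K'⊕ipad) ∥ m = ea 4e 24 f6 bb 82 ∥ 37.
Inner hash: sum = 234+78+36+246+187+130+55 = 966; mod 256 = 198 → c6.
Outer input = (K'⊕opad) ∥ inner = 80 24 4e 9c d1 e8 ∥ c6.
Outer hash (tag): sum = 128+36+78+156+209+232+198 = 1037; mod 256 = 13 → 0d.

0d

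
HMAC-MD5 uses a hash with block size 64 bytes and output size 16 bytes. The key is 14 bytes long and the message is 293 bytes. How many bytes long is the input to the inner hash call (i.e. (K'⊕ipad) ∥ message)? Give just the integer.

357

Key is 14 ≤ 64 bytes, zero-padded: |K'| = 64.
Inner input = (K'⊕ipad) ∥ m → 64 + 293 = 357 bytes.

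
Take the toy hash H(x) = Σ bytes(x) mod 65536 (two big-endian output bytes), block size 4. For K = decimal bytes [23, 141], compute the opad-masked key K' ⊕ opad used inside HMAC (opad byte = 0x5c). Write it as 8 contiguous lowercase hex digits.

4bd15c5c

Key decimal bytes [23, 141] = 17 8d is 2 bytes ≤ B = 4; zero-pad to 4 bytes: K' = 17 8d 00 00.
XOR each byte with 0x5c: 17⊕5c=4b, 8d⊕5c=d1, 00⊕5c=5c, 00⊕5c=5c.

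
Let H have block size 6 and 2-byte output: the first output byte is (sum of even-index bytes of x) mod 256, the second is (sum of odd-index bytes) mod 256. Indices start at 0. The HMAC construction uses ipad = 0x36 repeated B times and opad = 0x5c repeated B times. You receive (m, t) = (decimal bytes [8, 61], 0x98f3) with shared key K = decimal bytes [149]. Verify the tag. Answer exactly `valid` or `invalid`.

valid

Key decimal bytes [149] = 95 is 1 byte ≤ B = 6; zero-pad to 6 bytes: K' = 95 00 00 00 00 00.
K' ⊕ ipad = a3 36 36 36 36 36; K' ⊕ opad = c9 5c 5c 5c 5c 5c.
Inner hash: even-index sum = 279 mod 256 = 23; odd-index sum = 223 mod 256 = 223 → 17 df.
Outer hash (recomputed tag): even-index sum = 408 mod 256 = 152; odd-index sum = 499 mod 256 = 243 → 98 f3.
Recomputed tag = 98f3; claimed = 98f3 → match.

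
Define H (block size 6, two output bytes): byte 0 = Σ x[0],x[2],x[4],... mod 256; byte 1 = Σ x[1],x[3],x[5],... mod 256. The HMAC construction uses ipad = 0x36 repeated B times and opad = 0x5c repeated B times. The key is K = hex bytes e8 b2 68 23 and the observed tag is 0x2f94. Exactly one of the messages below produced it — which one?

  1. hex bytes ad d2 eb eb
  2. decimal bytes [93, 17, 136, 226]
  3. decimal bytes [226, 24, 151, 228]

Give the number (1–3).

3

Key hex bytes e8 b2 68 23 is 4 bytes ≤ B = 6; zero-pad to 6 bytes: K' = e8 b2 68 23 00 00.
K' ⊕ ipad = de 84 5e 15 36 36; K' ⊕ opad = b4 ee 34 7f 5c 5c.
m1: inner = H(de 84 5e 15 36 36 ad d2 eb eb) = 0a 8c; tag = H(b4 ee 34 7f 5c 5c 0a 8c) = 4e55
m2: inner = H(de 84 5e 15 36 36 5d 11 88 e2) = 57 c2; tag = H(b4 ee 34 7f 5c 5c 57 c2) = 9b8b
m3: inner = H(de 84 5e 15 36 36 e2 18 97 e4) = eb cb; tag = H(b4 ee 34 7f 5c 5c eb cb) = 2f94 ← matches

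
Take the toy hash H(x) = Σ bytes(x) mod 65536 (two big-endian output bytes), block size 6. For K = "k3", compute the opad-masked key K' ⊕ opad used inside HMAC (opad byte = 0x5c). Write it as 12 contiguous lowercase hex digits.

376f5c5c5c5c

Key "k3" = 6b 33 is 2 bytes ≤ B = 6; zero-pad to 6 bytes: K' = 6b 33 00 00 00 00.
XOR each byte with 0x5c: 6b⊕5c=37, 33⊕5c=6f, 00⊕5c=5c, 00⊕5c=5c, 00⊕5c=5c, 00⊕5c=5c.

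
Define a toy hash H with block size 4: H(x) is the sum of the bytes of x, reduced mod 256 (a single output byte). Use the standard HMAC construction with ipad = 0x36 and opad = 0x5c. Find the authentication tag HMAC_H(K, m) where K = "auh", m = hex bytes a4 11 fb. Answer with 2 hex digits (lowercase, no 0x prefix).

d4

Key "auh" = 61 75 68 is 3 bytes ≤ B = 4; zero-pad to 4 bytes: K' = 61 75 68 00.
K' ⊕ ipad = 57 43 5e 36.  K' ⊕ opad = 3d 29 34 5c.
Inner input = (K'⊕ipad) ∥ m = 57 43 5e 36 ∥ a4 11 fb.
Inner hash: sum = 87+67+94+54+164+17+251 = 734; mod 256 = 222 → de.
Outer input = (K'⊕opad) ∥ inner = 3d 29 34 5c ∥ de.
Outer hash (tag): sum = 61+41+52+92+222 = 468; mod 256 = 212 → d4.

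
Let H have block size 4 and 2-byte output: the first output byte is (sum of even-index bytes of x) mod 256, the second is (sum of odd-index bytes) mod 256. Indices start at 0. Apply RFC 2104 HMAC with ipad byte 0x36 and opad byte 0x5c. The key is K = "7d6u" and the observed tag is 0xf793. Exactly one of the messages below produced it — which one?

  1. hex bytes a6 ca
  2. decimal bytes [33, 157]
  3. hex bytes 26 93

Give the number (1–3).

2

Key "7d6u" = 37 64 36 75 is exactly B = 4 bytes: K' = 37 64 36 75.
K' ⊕ ipad = 01 52 00 43; K' ⊕ opad = 6b 38 6a 29.
m1: inner = H(01 52 00 43 a6 ca) = a7 5f; tag = H(6b 38 6a 29 a7 5f) = 7cc0
m2: inner = H(01 52 00 43 21 9d) = 22 32; tag = H(6b 38 6a 29 22 32) = f793 ← matches
m3: inner = H(01 52 00 43 26 93) = 27 28; tag = H(6b 38 6a 29 27 28) = fc89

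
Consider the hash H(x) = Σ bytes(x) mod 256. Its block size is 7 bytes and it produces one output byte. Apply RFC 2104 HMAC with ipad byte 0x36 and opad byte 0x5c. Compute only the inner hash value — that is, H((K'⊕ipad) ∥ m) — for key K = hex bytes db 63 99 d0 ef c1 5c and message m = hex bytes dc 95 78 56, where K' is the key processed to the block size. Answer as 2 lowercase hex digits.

Key hex bytes db 63 99 d0 ef c1 5c is exactly B = 7 bytes: K' = db 63 99 d0 ef c1 5c.
K' ⊕ ipad = ed 55 af e6 d9 f7 6a.
Inner input = ed 55 af e6 d9 f7 6a ∥ dc 95 78 56.
Inner hash: sum = 237+85+175+230+217+247+106+220+149+120+86 = 1872; mod 256 = 80 → 50.

50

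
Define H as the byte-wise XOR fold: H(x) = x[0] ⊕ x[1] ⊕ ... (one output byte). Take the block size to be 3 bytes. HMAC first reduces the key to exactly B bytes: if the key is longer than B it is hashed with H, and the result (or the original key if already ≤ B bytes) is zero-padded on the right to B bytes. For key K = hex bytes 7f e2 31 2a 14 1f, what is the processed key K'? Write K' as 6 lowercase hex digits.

|K| = 6 > B = 3, so first hash the key.
H(K): XOR 7f⊕e2⊕31⊕2a⊕14⊕1f = 8d.
Zero-pad H(K) = 8d to 3 bytes: K' = 8d 00 00.

8d0000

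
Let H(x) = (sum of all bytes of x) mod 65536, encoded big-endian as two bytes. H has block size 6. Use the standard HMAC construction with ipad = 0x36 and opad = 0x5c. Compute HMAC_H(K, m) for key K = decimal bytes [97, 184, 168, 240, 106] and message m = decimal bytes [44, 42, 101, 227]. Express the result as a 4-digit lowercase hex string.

03d0

Key decimal bytes [97, 184, 168, 240, 106] = 61 b8 a8 f0 6a is 5 bytes ≤ B = 6; zero-pad to 6 bytes: K' = 61 b8 a8 f0 6a 00.
K' ⊕ ipad = 57 8e 9e c6 5c 36.  K' ⊕ opad = 3d e4 f4 ac 36 5c.
Inner input = (K'⊕ipad) ∥ m = 57 8e 9e c6 5c 36 ∥ 2c 2a 65 e3.
Inner hash: sum = 87+142+158+198+92+54+44+42+101+227 = 1145 → 04 79.
Outer input = (K'⊕opad) ∥ inner = 3d e4 f4 ac 36 5c ∥ 04 79.
Outer hash (tag): sum = 61+228+244+172+54+92+4+121 = 976 → 03 d0.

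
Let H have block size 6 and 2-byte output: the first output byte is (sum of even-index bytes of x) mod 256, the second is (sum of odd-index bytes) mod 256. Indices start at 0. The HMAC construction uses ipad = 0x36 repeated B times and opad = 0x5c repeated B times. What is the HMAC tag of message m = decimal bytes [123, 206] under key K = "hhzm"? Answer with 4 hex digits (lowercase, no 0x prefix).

117e

Key "hhzm" = 68 68 7a 6d is 4 bytes ≤ B = 6; zero-pad to 6 bytes: K' = 68 68 7a 6d 00 00.
K' ⊕ ipad = 5e 5e 4c 5b 36 36.  K' ⊕ opad = 34 34 26 31 5c 5c.
Inner input = (K'⊕ipad) ∥ m = 5e 5e 4c 5b 36 36 ∥ 7b ce.
Inner hash: even-index sum = 347 mod 256 = 91; odd-index sum = 445 mod 256 = 189 → 5b bd.
Outer input = (K'⊕opad) ∥ inner = 34 34 26 31 5c 5c ∥ 5b bd.
Outer hash (tag): even-index sum = 273 mod 256 = 17; odd-index sum = 382 mod 256 = 126 → 11 7e.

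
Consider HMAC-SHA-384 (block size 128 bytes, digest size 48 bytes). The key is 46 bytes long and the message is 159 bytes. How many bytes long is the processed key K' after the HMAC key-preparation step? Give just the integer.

128

Key is 46 ≤ 128 bytes, zero-padded: |K'| = 128.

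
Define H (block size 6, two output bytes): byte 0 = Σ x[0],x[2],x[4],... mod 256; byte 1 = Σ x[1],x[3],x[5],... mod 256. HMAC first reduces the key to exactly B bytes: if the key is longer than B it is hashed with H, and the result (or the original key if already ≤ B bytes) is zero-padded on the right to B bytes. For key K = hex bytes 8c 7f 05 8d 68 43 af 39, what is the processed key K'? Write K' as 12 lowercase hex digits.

|K| = 8 > B = 6, so first hash the key.
H(K): even-index sum = 424 mod 256 = 168; odd-index sum = 392 mod 256 = 136 → a8 88.
Zero-pad H(K) = a8 88 to 6 bytes: K' = a8 88 00 00 00 00.

a88800000000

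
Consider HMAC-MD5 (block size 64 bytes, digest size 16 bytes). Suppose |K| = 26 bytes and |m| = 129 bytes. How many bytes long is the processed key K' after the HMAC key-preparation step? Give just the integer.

Key is 26 ≤ 64 bytes, zero-padded: |K'| = 64.

64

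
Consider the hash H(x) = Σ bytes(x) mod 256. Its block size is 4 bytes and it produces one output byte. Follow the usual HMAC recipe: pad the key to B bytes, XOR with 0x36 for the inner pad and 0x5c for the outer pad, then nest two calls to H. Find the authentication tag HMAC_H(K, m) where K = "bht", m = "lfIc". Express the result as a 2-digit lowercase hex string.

Key "bht" = 62 68 74 is 3 bytes ≤ B = 4; zero-pad to 4 bytes: K' = 62 68 74 00.
K' ⊕ ipad = 54 5e 42 36.  K' ⊕ opad = 3e 34 28 5c.
Inner input = (K'⊕ipad) ∥ m = 54 5e 42 36 ∥ 6c 66 49 63.
Inner hash: sum = 84+94+66+54+108+102+73+99 = 680; mod 256 = 168 → a8.
Outer input = (K'⊕opad) ∥ inner = 3e 34 28 5c ∥ a8.
Outer hash (tag): sum = 62+52+40+92+168 = 414; mod 256 = 158 → 9e.

9e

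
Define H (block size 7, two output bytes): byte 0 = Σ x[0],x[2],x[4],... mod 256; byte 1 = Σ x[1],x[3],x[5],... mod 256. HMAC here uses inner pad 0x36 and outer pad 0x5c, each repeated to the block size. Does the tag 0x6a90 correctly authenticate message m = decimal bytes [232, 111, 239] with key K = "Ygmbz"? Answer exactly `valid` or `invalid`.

valid

Key "Ygmbz" = 59 67 6d 62 7a is 5 bytes ≤ B = 7; zero-pad to 7 bytes: K' = 59 67 6d 62 7a 00 00.
K' ⊕ ipad = 6f 51 5b 54 4c 36 36; K' ⊕ opad = 05 3b 31 3e 26 5c 5c.
Inner hash: even-index sum = 443 mod 256 = 187; odd-index sum = 690 mod 256 = 178 → bb b2.
Outer hash (recomputed tag): even-index sum = 362 mod 256 = 106; odd-index sum = 400 mod 256 = 144 → 6a 90.
Recomputed tag = 6a90; claimed = 6a90 → match.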